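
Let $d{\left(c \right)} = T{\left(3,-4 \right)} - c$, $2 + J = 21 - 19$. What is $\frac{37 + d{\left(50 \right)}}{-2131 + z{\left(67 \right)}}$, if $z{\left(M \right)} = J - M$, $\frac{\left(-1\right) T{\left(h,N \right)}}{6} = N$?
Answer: $- \frac{11}{2198} \approx -0.0050045$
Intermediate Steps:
$T{\left(h,N \right)} = - 6 N$
$J = 0$ ($J = -2 + \left(21 - 19\right) = -2 + 2 = 0$)
$d{\left(c \right)} = 24 - c$ ($d{\left(c \right)} = \left(-6\right) \left(-4\right) - c = 24 - c$)
$z{\left(M \right)} = - M$ ($z{\left(M \right)} = 0 - M = - M$)
$\frac{37 + d{\left(50 \right)}}{-2131 + z{\left(67 \right)}} = \frac{37 + \left(24 - 50\right)}{-2131 - 67} = \frac{37 - 26}{-2198} = 11 \left(- \frac{1}{2198}\right) = - \frac{11}{2198}$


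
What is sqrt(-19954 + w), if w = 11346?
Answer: 4*I*sqrt(538) ≈ 92.779*I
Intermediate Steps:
sqrt(-19954 + w) = sqrt(-19954 + 11346) = sqrt(-8608) = 4*I*sqrt(538)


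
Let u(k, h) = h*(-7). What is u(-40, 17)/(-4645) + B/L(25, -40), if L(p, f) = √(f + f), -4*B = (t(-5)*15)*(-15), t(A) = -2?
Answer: 119/4645 + 45*I*√5/8 ≈ 0.025619 + 12.578*I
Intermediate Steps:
u(k, h) = -7*h
B = -225/2 (B = -(-2*15)*(-15)/4 = -(-15)*(-15)/2 = -¼*450 = -225/2 ≈ -112.50)
L(p, f) = √2*√f (L(p, f) = √(2*f) = √2*√f)
u(-40, 17)/(-4645) + B/L(25, -40) = -7*17/(-4645) - 225*(-I*√5/20)/2 = -119*(-1/4645) - 225*(-I*√5/20)/2 = 119/4645 - 225*(-I*√5/20)/2 = 119/4645 - (-45)*I*√5/8 = 119/4645 + 45*I*√5/8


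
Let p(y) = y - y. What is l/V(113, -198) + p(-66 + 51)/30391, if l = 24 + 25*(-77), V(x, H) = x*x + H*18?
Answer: -1901/9205 ≈ -0.20652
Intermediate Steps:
V(x, H) = x**2 + 18*H
p(y) = 0
l = -1901 (l = 24 - 1925 = -1901)
l/V(113, -198) + p(-66 + 51)/30391 = -1901/(113**2 + 18*(-198)) + 0/30391 = -1901/(12769 - 3564) + 0*(1/30391) = -1901/9205 + 0 = -1901/9205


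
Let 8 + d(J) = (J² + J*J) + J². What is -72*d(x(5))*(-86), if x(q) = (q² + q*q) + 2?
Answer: 50179968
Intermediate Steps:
x(q) = 2 + 2*q² (x(q) = (q² + q²) + 2 = 2*q² + 2 = 2 + 2*q²)
d(J) = -8 + 3*J² (d(J) = -8 + ((J² + J*J) + J²) = -8 + ((J² + J²) + J²) = -8 + (2*J² + J²) = -8 + 3*J²)
-72*d(x(5))*(-86) = -72*(-8 + 3*(2 + 2*5²)²)*(-86) = -72*(-8 + 3*(2 + 2*25)²)*(-86) = -72*(-8 + 3*(2 + 50)²)*(-86) = -72*(-8 + 3*52²)*(-86) = -72*(-8 + 3*2704)*(-86) = -72*(-8 + 8112)*(-86) = -72*8104*(-86) = -583488*(-86) = 50179968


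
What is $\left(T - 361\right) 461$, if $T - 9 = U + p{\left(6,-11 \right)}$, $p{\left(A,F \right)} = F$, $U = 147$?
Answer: $-99576$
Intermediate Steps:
$T = 145$ ($T = 9 + \left(147 - 11\right) = 9 + 136 = 145$)
$\left(T - 361\right) 461 = \left(145 - 361\right) 461 = \left(-216\right) 461 = -99576$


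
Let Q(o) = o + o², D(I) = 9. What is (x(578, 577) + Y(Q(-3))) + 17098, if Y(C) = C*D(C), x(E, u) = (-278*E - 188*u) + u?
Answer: -251431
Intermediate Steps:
x(E, u) = -278*E - 187*u
Y(C) = 9*C (Y(C) = C*9 = 9*C)
(x(578, 577) + Y(Q(-3))) + 17098 = ((-278*578 - 187*577) + 9*(-3*(1 - 3))) + 17098 = ((-160684 - 107899) + 9*(-3*(-2))) + 17098 = (-268583 + 9*6) + 17098 = (-268583 + 54) + 17098 = -268529 + 17098 = -251431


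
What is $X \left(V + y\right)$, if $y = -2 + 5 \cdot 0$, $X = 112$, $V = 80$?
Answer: $8736$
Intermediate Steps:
$y = -2$ ($y = -2 + 0 = -2$)
$X \left(V + y\right) = 112 \left(80 - 2\right) = 112 \cdot 78 = 8736$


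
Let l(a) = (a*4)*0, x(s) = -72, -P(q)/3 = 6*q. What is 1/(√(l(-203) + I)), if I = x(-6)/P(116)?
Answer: √29 ≈ 5.3852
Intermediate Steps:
P(q) = -18*q
l(a) = 0 (l(a) = (4*a)*0 = 0)
I = 1/29 (I = -72/((-18*116)) = -72/(-2088) = -72*(-1/2088) = 1/29 ≈ 0.034483)
1/(√(l(-203) + I)) = 1/(√(0 + 1/29)) = 1/(√(1/29)) = 1/(√29/29) = √29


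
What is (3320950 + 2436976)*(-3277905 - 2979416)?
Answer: -36029191276246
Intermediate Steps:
(3320950 + 2436976)*(-3277905 - 2979416) = 5757926*(-6257321) = -36029191276246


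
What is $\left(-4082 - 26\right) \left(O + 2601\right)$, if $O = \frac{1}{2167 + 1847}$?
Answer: $- \frac{21444612410}{2007} \approx -1.0685 \cdot 10^{7}$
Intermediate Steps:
$O = \frac{1}{4014} \approx 0.00024913$
$\left(-4082 - 26\right) \left(O + 2601\right) = \left(-4082 - 26\right) \left(\frac{1}{4014} + 2601\right) = \left(-4108\right) \frac{10440415}{4014} = - \frac{21444612410}{2007}$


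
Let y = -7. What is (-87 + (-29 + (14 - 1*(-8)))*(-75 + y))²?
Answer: 237169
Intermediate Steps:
(-87 + (-29 + (14 - 1*(-8)))*(-75 + y))² = (-87 + (-29 + (14 - 1*(-8)))*(-75 - 7))² = (-87 + (-29 + (14 + 8))*(-82))² = (-87 + (-29 + 22)*(-82))² = (-87 - 7*(-82))² = (-87 + 574)² = 487² = 237169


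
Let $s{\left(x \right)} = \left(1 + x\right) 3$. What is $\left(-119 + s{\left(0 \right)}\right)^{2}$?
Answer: $13456$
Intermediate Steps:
$s{\left(x \right)} = 3 + 3 x$
$\left(-119 + s{\left(0 \right)}\right)^{2} = \left(-119 + \left(3 + 3 \cdot 0\right)\right)^{2} = \left(-119 + \left(3 + 0\right)\right)^{2} = \left(-119 + 3\right)^{2} = \left(-116\right)^{2} = 13456$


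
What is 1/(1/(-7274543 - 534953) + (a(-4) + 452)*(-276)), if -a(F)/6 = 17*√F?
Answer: -7608403391271853528/1142504785635542357800705 - 3433881176588196864*I/1142504785635542357800705 ≈ -6.6594e-6 - 3.0056e-6*I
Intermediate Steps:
a(F) = -102*√F
1/(1/(-7274543 - 534953) + (a(-4) + 452)*(-276)) = 1/(1/(-7274543 - 534953) + (-204*I + 452)*(-276)) = 1/(1/(-7809496) + (-204*I + 452)*(-276)) = 1/(-1/7809496 + (-204*I + 452)*(-276)) = 1/(-1/7809496 + (452 - 204*I)*(-276)) = 1/(-1/7809496 + (-124752 + 56304*I)) = 1/(-974250244993/7809496 + 56304*I) = 60988227774016*(-974250244993/7809496 - 56304*I)/1142504785635542357800705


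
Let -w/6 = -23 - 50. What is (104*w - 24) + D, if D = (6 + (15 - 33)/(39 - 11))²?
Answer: 8929113/196 ≈ 45557.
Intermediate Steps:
w = 438 (w = -6*(-23 - 50) = -6*(-73) = 438)
D = 5625/196 (D = (6 - 18/28)² = (6 - 18*1/28)² = (6 - 9/14)² = (75/14)² = 5625/196 ≈ 28.699)
(104*w - 24) + D = (104*438 - 24) + 5625/196 = (45552 - 24) + 5625/196 = 45528 + 5625/196 = 8929113/196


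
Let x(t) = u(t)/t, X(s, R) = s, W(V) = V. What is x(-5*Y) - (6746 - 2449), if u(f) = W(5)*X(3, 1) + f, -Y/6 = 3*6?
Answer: -154655/36 ≈ -4296.0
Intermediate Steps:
Y = -108 (Y = -18*6 = -6*18 = -108)
u(f) = 15 + f (u(f) = 5*3 + f = 15 + f)
x(t) = (15 + t)/t
x(-5*Y) - (6746 - 2449) = (15 - 5*(-108))/((-5*(-108))) - (6746 - 2449) = (15 + 540)/540 - 1*4297 = (1/540)*555 - 4297 = 37/36 - 4297 = -154655/36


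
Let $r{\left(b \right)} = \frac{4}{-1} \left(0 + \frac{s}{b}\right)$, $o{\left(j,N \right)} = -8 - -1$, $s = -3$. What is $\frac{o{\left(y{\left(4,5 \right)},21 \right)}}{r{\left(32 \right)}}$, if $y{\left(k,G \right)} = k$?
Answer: $- \frac{56}{3} \approx -18.667$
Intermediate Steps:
$o{\left(j,N \right)} = -7$ ($o{\left(j,N \right)} = -8 + 1 = -7$)
$r{\left(b \right)} = \frac{12}{b}$ ($r{\left(b \right)} = \frac{4}{-1} \left(0 - \frac{3}{b}\right) = 4 \left(-1\right) \left(- \frac{3}{b}\right) = - 4 \left(- \frac{3}{b}\right) = \frac{12}{b}$)
$\frac{o{\left(y{\left(4,5 \right)},21 \right)}}{r{\left(32 \right)}} = - \frac{7}{12 \cdot \frac{1}{32}} = - \frac{7}{\frac{3}{8}} = \left(-7\right) \frac{8}{3} = - \frac{56}{3}$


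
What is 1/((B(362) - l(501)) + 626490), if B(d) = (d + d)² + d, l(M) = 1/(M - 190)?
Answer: 311/357969707 ≈ 8.6879e-7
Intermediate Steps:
l(M) = 1/(-190 + M)
B(d) = d + 4*d² (B(d) = (2*d)² + d = 4*d² + d = d + 4*d²)
1/((B(362) - l(501)) + 626490) = 1/((362*(1 + 4*362) - 1/(-190 + 501)) + 626490) = 1/((362*(1 + 1448) - 1/311) + 626490) = 1/((362*1449 - 1*1/311) + 626490) = 1/((524538 - 1/311) + 626490) = 1/(163131317/311 + 626490) = 1/(357969707/311) = 311/357969707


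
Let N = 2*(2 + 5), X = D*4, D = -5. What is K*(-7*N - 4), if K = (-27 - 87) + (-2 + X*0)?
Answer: 11832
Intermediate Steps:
X = -20 (X = -5*4 = -20)
N = 14 (N = 2*7 = 14)
K = -116 (K = (-27 - 87) + (-2 - 20*0) = -114 + (-2 + 0) = -114 - 2 = -116)
K*(-7*N - 4) = -116*(-7*14 - 4) = -116*(-98 - 4) = -116*(-102) = 11832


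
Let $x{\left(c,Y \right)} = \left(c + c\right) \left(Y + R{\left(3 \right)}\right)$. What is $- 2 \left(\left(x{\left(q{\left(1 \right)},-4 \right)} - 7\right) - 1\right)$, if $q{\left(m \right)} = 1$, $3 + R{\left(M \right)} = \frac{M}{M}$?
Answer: $40$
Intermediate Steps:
$R{\left(M \right)} = -2$ ($R{\left(M \right)} = -3 + \frac{M}{M} = -3 + 1 = -2$)
$x{\left(c,Y \right)} = 2 c \left(-2 + Y\right)$ ($x{\left(c,Y \right)} = \left(c + c\right) \left(Y - 2\right) = 2 c \left(-2 + Y\right)$)
$- 2 \left(\left(x{\left(q{\left(1 \right)},-4 \right)} - 7\right) - 1\right) = - 2 \left(\left(2 \cdot 1 \left(-2 - 4\right) - 7\right) - 1\right) = - 2 \left(\left(2 \cdot 1 \left(-6\right) - 7\right) - 1\right) = - 2 \left(\left(-12 - 7\right) - 1\right) = - 2 \left(-19 - 1\right) = \left(-2\right) \left(-20\right) = 40$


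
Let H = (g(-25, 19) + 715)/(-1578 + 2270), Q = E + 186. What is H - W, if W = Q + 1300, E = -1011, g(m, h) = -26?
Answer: -328011/692 ≈ -474.00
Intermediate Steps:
Q = -825 (Q = -1011 + 186 = -825)
W = 475 (W = -825 + 1300 = 475)
H = 689/692 (H = (-26 + 715)/(-1578 + 2270) = 689/692 ≈ 0.99566)
H - W = 689/692 - 1*475 = 689/692 - 475 = -328011/692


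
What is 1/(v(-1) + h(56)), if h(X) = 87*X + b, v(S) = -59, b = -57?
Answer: 1/4756 ≈ 0.00021026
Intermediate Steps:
h(X) = -57 + 87*X (h(X) = 87*X - 57 = -57 + 87*X)
1/(v(-1) + h(56)) = 1/(-59 + (-57 + 87*56)) = 1/(-59 + (-57 + 4872)) = 1/(-59 + 4815) = 1/4756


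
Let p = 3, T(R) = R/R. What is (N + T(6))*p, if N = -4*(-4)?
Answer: 51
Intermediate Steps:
T(R) = 1
N = 16
(N + T(6))*p = (16 + 1)*3 = 17*3 = 51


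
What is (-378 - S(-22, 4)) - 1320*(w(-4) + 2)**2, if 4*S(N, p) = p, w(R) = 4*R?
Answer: -259099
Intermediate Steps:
S(N, p) = p/4
(-378 - S(-22, 4)) - 1320*(w(-4) + 2)**2 = (-378 - 4/4) - 1320*(4*(-4) + 2)**2 = (-378 - 1*1) - 1320*(-16 + 2)**2 = (-378 - 1) - 1320*(-14)**2 = -379 - 1320*196 = -379 - 258720 = -259099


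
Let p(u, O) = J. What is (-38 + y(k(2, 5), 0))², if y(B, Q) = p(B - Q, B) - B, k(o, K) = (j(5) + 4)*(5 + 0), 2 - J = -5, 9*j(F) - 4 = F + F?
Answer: 279841/81 ≈ 3454.8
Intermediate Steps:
j(F) = 4/9 + 2*F/9 (j(F) = 4/9 + (F + F)/9 = 4/9 + (2*F)/9 = 4/9 + 2*F/9)
J = 7 (J = 2 - 1*(-5) = 2 + 5 = 7)
p(u, O) = 7
k(o, K) = 250/9 (k(o, K) = ((4/9 + (2/9)*5) + 4)*(5 + 0) = ((4/9 + 10/9) + 4)*5 = (14/9 + 4)*5 = (50/9)*5 = 250/9)
y(B, Q) = 7 - B
(-38 + y(k(2, 5), 0))² = (-38 + (7 - 1*250/9))² = (-38 + (7 - 250/9))² = (-38 - 187/9)² = (-529/9)² = 279841/81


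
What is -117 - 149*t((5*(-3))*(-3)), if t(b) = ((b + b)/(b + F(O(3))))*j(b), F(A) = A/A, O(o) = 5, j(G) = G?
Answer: -304416/23 ≈ -13235.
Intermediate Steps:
F(A) = 1
t(b) = 2*b²/(1 + b) (t(b) = ((b + b)/(b + 1))*b = ((2*b)/(1 + b))*b = (2*b/(1 + b))*b = 2*b²/(1 + b))
-117 - 149*t((5*(-3))*(-3)) = -117 - 298*((5*(-3))*(-3))²/(1 + (5*(-3))*(-3)) = -117 - 298*(-15*(-3))²/(1 - 15*(-3)) = -117 - 298*45²/(1 + 45) = -117 - 298*2025/46 = -117 - 149*2025/23 = -117 - 301725/23 = -304416/23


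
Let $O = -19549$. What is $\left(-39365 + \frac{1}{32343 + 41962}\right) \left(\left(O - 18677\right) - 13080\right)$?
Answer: $\frac{150070887519144}{74305} \approx 2.0197 \cdot 10^{9}$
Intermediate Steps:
$\left(-39365 + \frac{1}{32343 + 41962}\right) \left(\left(O - 18677\right) - 13080\right) = \left(-39365 + \frac{1}{32343 + 41962}\right) \left(\left(-19549 - 18677\right) - 13080\right) = \left(-39365 + \frac{1}{74305}\right) \left(-38226 - 13080\right) = \left(-39365 + \frac{1}{74305}\right) \left(-51306\right) = \left(- \frac{2925016324}{74305}\right) \left(-51306\right) = \frac{150070887519144}{74305}$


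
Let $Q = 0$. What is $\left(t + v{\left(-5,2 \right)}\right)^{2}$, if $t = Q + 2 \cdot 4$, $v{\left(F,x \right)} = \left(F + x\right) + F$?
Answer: $0$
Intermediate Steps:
$v{\left(F,x \right)} = x + 2 F$
$t = 8$ ($t = 0 + 2 \cdot 4 = 0 + 8 = 8$)
$\left(t + v{\left(-5,2 \right)}\right)^{2} = \left(8 + \left(2 + 2 \left(-5\right)\right)\right)^{2} = \left(8 + \left(2 - 10\right)\right)^{2} = \left(8 - 8\right)^{2} = 0^{2} = 0$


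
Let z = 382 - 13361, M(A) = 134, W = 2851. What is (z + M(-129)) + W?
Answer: -9994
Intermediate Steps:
z = -12979
(z + M(-129)) + W = (-12979 + 134) + 2851 = -12845 + 2851 = -9994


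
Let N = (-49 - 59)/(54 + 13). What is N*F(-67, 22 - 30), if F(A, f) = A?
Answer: 108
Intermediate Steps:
N = -108/67 ≈ -1.6119
N*F(-67, 22 - 30) = -108/67*(-67) = 108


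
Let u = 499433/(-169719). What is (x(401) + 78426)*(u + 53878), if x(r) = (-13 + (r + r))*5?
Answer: 22823308877363/5143 ≈ 4.4377e+9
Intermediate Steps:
x(r) = -65 + 10*r (x(r) = (-13 + 2*r)*5 = -65 + 10*r)
u = -45403/15429 (u = 499433*(-1/169719) = -45403/15429 ≈ -2.9427)
(x(401) + 78426)*(u + 53878) = ((-65 + 10*401) + 78426)*(-45403/15429 + 53878) = ((-65 + 4010) + 78426)*(831238259/15429) = (3945 + 78426)*(831238259/15429) = 82371*(831238259/15429) = 22823308877363/5143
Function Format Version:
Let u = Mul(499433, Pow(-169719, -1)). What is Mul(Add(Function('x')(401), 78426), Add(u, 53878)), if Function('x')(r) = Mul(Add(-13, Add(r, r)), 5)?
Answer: Rational(22823308877363, 5143) ≈ 4.4377e+9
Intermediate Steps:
Function('x')(r) = Add(-65, Mul(10, r)) (Function('x')(r) = Mul(Add(-13, Mul(2, r)), 5) = Add(-65, Mul(10, r)))
u = Rational(-45403, 15429) (u = Mul(499433, Rational(-1, 169719)) = Rational(-45403, 15429) ≈ -2.9427)
Mul(Add(Function('x')(401), 78426), Add(u, 53878)) = Mul(Add(Add(-65, Mul(10, 401)), 78426), Add(Rational(-45403, 15429), 53878)) = Mul(Add(Add(-65, 4010), 78426), Rational(831238259, 15429)) = Mul(Add(3945, 78426), Rational(831238259, 15429)) = Mul(82371, Rational(831238259, 15429)) = Rational(22823308877363, 5143)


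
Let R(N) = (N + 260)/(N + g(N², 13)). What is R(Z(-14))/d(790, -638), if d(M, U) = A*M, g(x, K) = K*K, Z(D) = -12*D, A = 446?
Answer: 107/29684645 ≈ 3.6046e-6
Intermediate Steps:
g(x, K) = K²
R(N) = (260 + N)/(169 + N) (R(N) = (N + 260)/(N + 13²) = (260 + N)/(N + 169) = (260 + N)/(169 + N))
d(M, U) = 446*M
R(Z(-14))/d(790, -638) = ((260 - 12*(-14))/(169 - 12*(-14)))/((446*790)) = ((260 + 168)/(169 + 168))/352340 = (428/337)*(1/352340) = 107/29684645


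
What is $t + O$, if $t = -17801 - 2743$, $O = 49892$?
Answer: $29348$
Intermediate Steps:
$t = -20544$
$t + O = -20544 + 49892 = 29348$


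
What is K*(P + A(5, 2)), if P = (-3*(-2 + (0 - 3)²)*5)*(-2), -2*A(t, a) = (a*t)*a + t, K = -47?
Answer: -18565/2 ≈ -9282.5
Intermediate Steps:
A(t, a) = -t/2 - t*a²/2 (A(t, a) = -((a*t)*a + t)/2 = -(t*a² + t)/2 = -(t + t*a²)/2 = -t/2 - t*a²/2)
P = 210 (P = (-3*(-2 + (-3)²)*5)*(-2) = (-3*(-2 + 9)*5)*(-2) = (-3*7*5)*(-2) = -21*5*(-2) = -105*(-2) = 210)
K*(P + A(5, 2)) = -47*(210 - ½*5*(1 + 2²)) = -47*(210 - ½*5*(1 + 4)) = -47*(210 - ½*5*5) = -47*(210 - 25/2) = -47*395/2 = -18565/2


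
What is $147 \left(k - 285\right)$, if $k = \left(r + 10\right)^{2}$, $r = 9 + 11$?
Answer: $90405$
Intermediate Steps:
$r = 20$
$k = 900$ ($k = \left(20 + 10\right)^{2} = 30^{2} = 900$)
$147 \left(k - 285\right) = 147 \left(900 - 285\right) = 147 \cdot 615 = 90405$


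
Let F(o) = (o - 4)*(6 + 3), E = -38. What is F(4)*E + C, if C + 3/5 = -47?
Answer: -238/5 ≈ -47.600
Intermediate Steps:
C = -238/5 (C = -3/5 - 47 = -238/5 ≈ -47.600)
F(o) = -36 + 9*o (F(o) = (-4 + o)*9 = -36 + 9*o)
F(4)*E + C = (-36 + 9*4)*(-38) - 238/5 = (-36 + 36)*(-38) - 238/5 = 0*(-38) - 238/5 = 0 - 238/5 = -238/5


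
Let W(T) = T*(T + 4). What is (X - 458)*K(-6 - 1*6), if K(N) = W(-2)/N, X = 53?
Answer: -135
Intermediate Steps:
W(T) = T*(4 + T)
K(N) = -4/N (K(N) = (-2*(4 - 2))/N = (-2*2)/N = -4/N)
(X - 458)*K(-6 - 1*6) = (53 - 458)*(-4/(-6 - 1*6)) = -(-1620)/(-6 - 6) = -(-1620)/(-12) = -(-1620)*(-1)/12 = -405*1/3 = -135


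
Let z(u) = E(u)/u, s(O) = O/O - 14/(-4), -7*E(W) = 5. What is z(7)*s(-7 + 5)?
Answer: -45/98 ≈ -0.45918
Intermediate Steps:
E(W) = -5/7 (E(W) = -⅐*5 = -5/7)
s(O) = 9/2 (s(O) = 1 - 14*(-¼) = 1 + 7/2 = 9/2)
z(u) = -5/(7*u)
z(7)*s(-7 + 5) = -5/7/7*(9/2) = -5/7*⅐*(9/2) = -5/49*9/2 = -45/98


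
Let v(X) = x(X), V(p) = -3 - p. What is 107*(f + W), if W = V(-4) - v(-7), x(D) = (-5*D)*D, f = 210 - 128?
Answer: 35096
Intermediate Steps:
f = 82
x(D) = -5*D**2
v(X) = -5*X**2
W = 246 (W = (-3 - 1*(-4)) - (-5)*(-7)**2 = (-3 + 4) - (-5)*49 = 1 - 1*(-245) = 1 + 245 = 246)
107*(f + W) = 107*(82 + 246) = 107*328 = 35096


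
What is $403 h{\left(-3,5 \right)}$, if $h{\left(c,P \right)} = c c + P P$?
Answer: $13702$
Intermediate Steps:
$h{\left(c,P \right)} = P^{2} + c^{2}$ ($h{\left(c,P \right)} = c^{2} + P^{2} = P^{2} + c^{2}$)
$403 h{\left(-3,5 \right)} = 403 \left(5^{2} + \left(-3\right)^{2}\right) = 403 \left(25 + 9\right) = 403 \cdot 34 = 13702$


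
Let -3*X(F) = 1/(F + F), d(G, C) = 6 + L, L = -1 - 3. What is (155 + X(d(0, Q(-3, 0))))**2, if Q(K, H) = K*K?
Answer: 3455881/144 ≈ 23999.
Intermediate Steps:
Q(K, H) = K**2
L = -4
d(G, C) = 2 (d(G, C) = 6 - 4 = 2)
X(F) = -1/(6*F) (X(F) = -1/(3*(F + F)) = -1/(2*F)/3 = -1/(6*F))
(155 + X(d(0, Q(-3, 0))))**2 = (155 - 1/6/2)**2 = (155 - 1/6*1/2)**2 = (155 - 1/12)**2 = (1859/12)**2 = 3455881/144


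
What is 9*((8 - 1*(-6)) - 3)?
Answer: 99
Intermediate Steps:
9*((8 - 1*(-6)) - 3) = 9*((8 + 6) - 3) = 9*(14 - 3) = 9*11 = 99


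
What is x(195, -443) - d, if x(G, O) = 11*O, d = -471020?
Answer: 466147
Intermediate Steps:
x(195, -443) - d = 11*(-443) - 1*(-471020) = -4873 + 471020 = 466147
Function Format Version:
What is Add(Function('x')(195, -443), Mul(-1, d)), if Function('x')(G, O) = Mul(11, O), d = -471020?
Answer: 466147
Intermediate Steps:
Add(Function('x')(195, -443), Mul(-1, d)) = Add(Mul(11, -443), Mul(-1, -471020)) = Add(-4873, 471020) = 466147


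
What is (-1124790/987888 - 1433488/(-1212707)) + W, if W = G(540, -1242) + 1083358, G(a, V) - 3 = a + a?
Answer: 216530106890160445/199669782136 ≈ 1.0844e+6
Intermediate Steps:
G(a, V) = 3 + 2*a (G(a, V) = 3 + (a + a) = 3 + 2*a)
W = 1084441 (W = (3 + 2*540) + 1083358 = (3 + 1080) + 1083358 = 1083 + 1083358 = 1084441)
(-1124790/987888 - 1433488/(-1212707)) + W = (-1124790/987888 - 1433488/(-1212707)) + 1084441 = (-1124790*1/987888 - 1433488*(-1/1212707)) + 1084441 = (-187465/164648 + 1433488/1212707) + 1084441 = 8680814469/199669782136 + 1084441 = 216530106890160445/199669782136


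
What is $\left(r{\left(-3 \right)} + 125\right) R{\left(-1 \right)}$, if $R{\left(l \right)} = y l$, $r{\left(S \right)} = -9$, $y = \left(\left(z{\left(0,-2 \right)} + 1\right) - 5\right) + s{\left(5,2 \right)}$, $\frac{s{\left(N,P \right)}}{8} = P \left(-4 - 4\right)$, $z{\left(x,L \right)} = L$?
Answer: $15544$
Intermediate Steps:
$s{\left(N,P \right)} = - 64 P$ ($s{\left(N,P \right)} = 8 P \left(-4 - 4\right) = 8 P \left(-8\right) = 8 \left(- 8 P\right) = - 64 P$)
$y = -134$ ($y = \left(\left(-2 + 1\right) - 5\right) - 128 = \left(-1 - 5\right) - 128 = -6 - 128 = -134$)
$R{\left(l \right)} = - 134 l$
$\left(r{\left(-3 \right)} + 125\right) R{\left(-1 \right)} = \left(-9 + 125\right) \left(\left(-134\right) \left(-1\right)\right) = 116 \cdot 134 = 15544$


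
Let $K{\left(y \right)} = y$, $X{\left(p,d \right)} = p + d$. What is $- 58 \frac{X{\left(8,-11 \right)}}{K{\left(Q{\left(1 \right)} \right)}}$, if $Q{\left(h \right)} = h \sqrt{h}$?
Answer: $174$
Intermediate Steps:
$X{\left(p,d \right)} = d + p$
$Q{\left(h \right)} = h^{\frac{3}{2}}$
$- 58 \frac{X{\left(8,-11 \right)}}{K{\left(Q{\left(1 \right)} \right)}} = - 58 \frac{-11 + 8}{1^{\frac{3}{2}}} = - 58 \left(- \frac{3}{1}\right) = - 58 \left(\left(-3\right) 1\right) = \left(-58\right) \left(-3\right) = 174$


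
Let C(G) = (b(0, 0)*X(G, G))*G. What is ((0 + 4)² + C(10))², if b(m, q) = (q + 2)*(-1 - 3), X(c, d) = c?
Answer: 614656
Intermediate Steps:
b(m, q) = -8 - 4*q (b(m, q) = (2 + q)*(-4) = -8 - 4*q)
C(G) = -8*G² (C(G) = ((-8 - 4*0)*G)*G = ((-8 + 0)*G)*G = (-8*G)*G = -8*G²)
((0 + 4)² + C(10))² = ((0 + 4)² - 8*10²)² = (4² - 8*100)² = (16 - 800)² = (-784)² = 614656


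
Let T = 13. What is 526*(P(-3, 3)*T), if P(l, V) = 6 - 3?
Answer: 20514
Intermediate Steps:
P(l, V) = 3
526*(P(-3, 3)*T) = 526*(3*13) = 526*39 = 20514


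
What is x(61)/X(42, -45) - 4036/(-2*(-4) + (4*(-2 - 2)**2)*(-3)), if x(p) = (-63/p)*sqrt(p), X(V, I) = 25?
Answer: 1009/46 - 63*sqrt(61)/1525 ≈ 21.612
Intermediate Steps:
x(p) = -63/sqrt(p)
x(61)/X(42, -45) - 4036/(-2*(-4) + (4*(-2 - 2)**2)*(-3)) = -63*sqrt(61)/61/25 - 4036/(-2*(-4) + (4*(-2 - 2)**2)*(-3)) = -63*sqrt(61)/61*(1/25) - 4036/(8 + (4*(-4)**2)*(-3)) = -63*sqrt(61)/61*(1/25) - 4036/(8 + (4*16)*(-3)) = -63*sqrt(61)/1525 - 4036/(8 + 64*(-3)) = -63*sqrt(61)/1525 - 4036/(8 - 192) = -63*sqrt(61)/1525 - 4036/(-184) = -63*sqrt(61)/1525 - 4036*(-1/184) = -63*sqrt(61)/1525 + 1009/46 = 1009/46 - 63*sqrt(61)/1525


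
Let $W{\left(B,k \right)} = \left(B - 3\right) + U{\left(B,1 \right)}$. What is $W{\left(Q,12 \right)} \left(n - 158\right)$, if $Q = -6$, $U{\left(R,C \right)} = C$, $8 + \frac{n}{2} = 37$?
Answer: $800$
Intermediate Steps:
$n = 58$ ($n = -16 + 2 \cdot 37 = -16 + 74 = 58$)
$W{\left(B,k \right)} = -2 + B$ ($W{\left(B,k \right)} = \left(B - 3\right) + 1 = \left(-3 + B\right) + 1 = -2 + B$)
$W{\left(Q,12 \right)} \left(n - 158\right) = \left(-2 - 6\right) \left(58 - 158\right) = \left(-8\right) \left(-100\right) = 800$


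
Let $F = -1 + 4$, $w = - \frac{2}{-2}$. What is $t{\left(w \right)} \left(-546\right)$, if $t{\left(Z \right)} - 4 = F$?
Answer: $-3822$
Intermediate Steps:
$w = 1$ ($w = \left(-2\right) \left(- \frac{1}{2}\right) = 1$)
$F = 3$
$t{\left(Z \right)} = 7$ ($t{\left(Z \right)} = 4 + 3 = 7$)
$t{\left(w \right)} \left(-546\right) = 7 \left(-546\right) = -3822$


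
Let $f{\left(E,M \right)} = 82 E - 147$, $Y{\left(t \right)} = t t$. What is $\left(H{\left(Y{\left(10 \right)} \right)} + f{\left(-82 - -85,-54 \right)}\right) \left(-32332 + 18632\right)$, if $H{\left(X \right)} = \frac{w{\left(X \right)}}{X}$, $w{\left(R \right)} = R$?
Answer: $-1370000$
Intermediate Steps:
$Y{\left(t \right)} = t^{2}$
$H{\left(X \right)} = 1$ ($H{\left(X \right)} = \frac{X}{X} = 1$)
$f{\left(E,M \right)} = -147 + 82 E$
$\left(H{\left(Y{\left(10 \right)} \right)} + f{\left(-82 - -85,-54 \right)}\right) \left(-32332 + 18632\right) = \left(1 - \left(147 - 82 \left(-82 - -85\right)\right)\right) \left(-32332 + 18632\right) = \left(1 - \left(147 - 82 \left(-82 + 85\right)\right)\right) \left(-13700\right) = \left(1 + \left(-147 + 82 \cdot 3\right)\right) \left(-13700\right) = \left(1 + \left(-147 + 246\right)\right) \left(-13700\right) = \left(1 + 99\right) \left(-13700\right) = 100 \left(-13700\right) = -1370000$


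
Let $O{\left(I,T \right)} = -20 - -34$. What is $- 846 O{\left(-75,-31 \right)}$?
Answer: $-11844$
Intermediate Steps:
$O{\left(I,T \right)} = 14$ ($O{\left(I,T \right)} = -20 + 34 = 14$)
$- 846 O{\left(-75,-31 \right)} = \left(-846\right) 14 = -11844$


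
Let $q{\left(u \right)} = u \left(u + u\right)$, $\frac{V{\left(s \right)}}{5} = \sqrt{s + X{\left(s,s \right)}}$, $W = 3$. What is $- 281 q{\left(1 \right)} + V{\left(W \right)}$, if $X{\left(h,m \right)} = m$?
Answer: $-562 + 5 \sqrt{6} \approx -549.75$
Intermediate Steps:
$V{\left(s \right)} = 5 \sqrt{2} \sqrt{s}$ ($V{\left(s \right)} = 5 \sqrt{s + s} = 5 \sqrt{2 s} = 5 \sqrt{2} \sqrt{s}$)
$q{\left(u \right)} = 2 u^{2}$ ($q{\left(u \right)} = u 2 u = 2 u^{2}$)
$- 281 q{\left(1 \right)} + V{\left(W \right)} = - 281 \cdot 2 \cdot 1^{2} + 5 \sqrt{2} \sqrt{3} = - 281 \cdot 2 \cdot 1 + 5 \sqrt{6} = \left(-281\right) 2 + 5 \sqrt{6} = -562 + 5 \sqrt{6}$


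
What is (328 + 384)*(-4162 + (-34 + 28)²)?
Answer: -2937712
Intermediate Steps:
(328 + 384)*(-4162 + (-34 + 28)²) = 712*(-4162 + (-6)²) = 712*(-4162 + 36) = 712*(-4126) = -2937712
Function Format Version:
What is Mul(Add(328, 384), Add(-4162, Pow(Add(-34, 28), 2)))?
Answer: -2937712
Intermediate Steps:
Mul(Add(328, 384), Add(-4162, Pow(Add(-34, 28), 2))) = Mul(712, Add(-4162, Pow(-6, 2))) = Mul(712, Add(-4162, 36)) = Mul(712, -4126) = -2937712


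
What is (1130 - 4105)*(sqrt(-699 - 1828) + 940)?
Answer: -2796500 - 56525*I*sqrt(7) ≈ -2.7965e+6 - 1.4955e+5*I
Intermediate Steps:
(1130 - 4105)*(sqrt(-699 - 1828) + 940) = -2975*(sqrt(-2527) + 940) = -2975*(19*I*sqrt(7) + 940) = -2975*(940 + 19*I*sqrt(7)) = -2796500 - 56525*I*sqrt(7)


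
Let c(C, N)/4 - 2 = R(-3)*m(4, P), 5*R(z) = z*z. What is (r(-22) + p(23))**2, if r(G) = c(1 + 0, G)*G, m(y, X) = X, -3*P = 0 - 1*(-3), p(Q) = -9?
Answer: 17689/25 ≈ 707.56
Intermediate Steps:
P = -1 (P = -(0 - 1*(-3))/3 = -(0 + 3)/3 = -1/3*3 = -1)
R(z) = z**2/5 (R(z) = (z*z)/5 = z**2/5)
c(C, N) = 4/5 (c(C, N) = 8 + 4*(((1/5)*(-3)**2)*(-1)) = 8 + 4*(((1/5)*9)*(-1)) = 8 + 4*((9/5)*(-1)) = 8 + 4*(-9/5) = 8 - 36/5 = 4/5)
r(G) = 4*G/5
(r(-22) + p(23))**2 = ((4/5)*(-22) - 9)**2 = (-88/5 - 9)**2 = (-133/5)**2 = 17689/25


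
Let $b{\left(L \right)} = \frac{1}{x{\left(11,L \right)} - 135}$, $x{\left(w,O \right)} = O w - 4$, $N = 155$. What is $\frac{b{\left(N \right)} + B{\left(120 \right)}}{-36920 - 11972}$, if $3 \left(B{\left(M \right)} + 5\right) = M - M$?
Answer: $\frac{7829}{76564872} \approx 0.00010225$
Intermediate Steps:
$x{\left(w,O \right)} = -4 + O w$
$B{\left(M \right)} = -5$ ($B{\left(M \right)} = -5 + \frac{M - M}{3} = -5 + \frac{1}{3} \cdot 0 = -5 + 0 = -5$)
$b{\left(L \right)} = \frac{1}{-139 + 11 L}$ ($b{\left(L \right)} = \frac{1}{\left(-4 + L 11\right) - 135} = \frac{1}{\left(-4 + 11 L\right) - 135} = \frac{1}{-139 + 11 L}$)
$\frac{b{\left(N \right)} + B{\left(120 \right)}}{-36920 - 11972} = \frac{\frac{1}{-139 + 11 \cdot 155} - 5}{-36920 - 11972} = \frac{\frac{1}{-139 + 1705} - 5}{-48892} = \left(\frac{1}{1566} - 5\right) \left(- \frac{1}{48892}\right) = \left(- \frac{7829}{1566}\right) \left(- \frac{1}{48892}\right) = \frac{7829}{76564872}$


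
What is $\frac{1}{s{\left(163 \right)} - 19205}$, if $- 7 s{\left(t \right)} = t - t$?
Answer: $- \frac{1}{19205} \approx -5.207 \cdot 10^{-5}$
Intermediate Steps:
$s{\left(t \right)} = 0$ ($s{\left(t \right)} = - \frac{t - t}{7} = \left(- \frac{1}{7}\right) 0 = 0$)
$\frac{1}{s{\left(163 \right)} - 19205} = \frac{1}{0 - 19205} = \frac{1}{-19205} = - \frac{1}{19205}$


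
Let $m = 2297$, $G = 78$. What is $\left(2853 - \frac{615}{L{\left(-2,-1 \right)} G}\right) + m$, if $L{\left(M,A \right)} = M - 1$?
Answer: $\frac{401905}{78} \approx 5152.6$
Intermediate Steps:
$L{\left(M,A \right)} = -1 + M$
$\left(2853 - \frac{615}{L{\left(-2,-1 \right)} G}\right) + m = \left(2853 - \frac{615}{\left(-1 - 2\right) 78}\right) + 2297 = \left(2853 - \frac{615}{\left(-3\right) 78}\right) + 2297 = \left(2853 - \frac{615}{-234}\right) + 2297 = \left(2853 - - \frac{205}{78}\right) + 2297 = \left(2853 + \frac{205}{78}\right) + 2297 = \frac{222739}{78} + 2297 = \frac{401905}{78}$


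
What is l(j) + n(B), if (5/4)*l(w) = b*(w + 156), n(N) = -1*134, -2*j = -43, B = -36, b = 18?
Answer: 2422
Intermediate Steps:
j = 43/2 (j = -½*(-43) = 43/2 ≈ 21.500)
n(N) = -134
l(w) = 11232/5 + 72*w/5 (l(w) = 4*(18*(w + 156))/5 = 4*(18*(156 + w))/5 = 4*(2808 + 18*w)/5 = 11232/5 + 72*w/5)
l(j) + n(B) = (11232/5 + (72/5)*(43/2)) - 134 = (11232/5 + 1548/5) - 134 = 2556 - 134 = 2422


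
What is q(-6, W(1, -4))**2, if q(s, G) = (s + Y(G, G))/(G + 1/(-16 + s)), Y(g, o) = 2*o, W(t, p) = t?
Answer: 7744/441 ≈ 17.560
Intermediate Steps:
q(s, G) = (s + 2*G)/(G + 1/(-16 + s))
q(-6, W(1, -4))**2 = (((-6)**2 - 32*1 - 16*(-6) + 2*1*(-6))/(1 - 16*1 + 1*(-6)))**2 = ((36 - 32 + 96 - 12)/(1 - 16 - 6))**2 = (88/(-21))**2 = (-1/21*88)**2 = (-88/21)**2 = 7744/441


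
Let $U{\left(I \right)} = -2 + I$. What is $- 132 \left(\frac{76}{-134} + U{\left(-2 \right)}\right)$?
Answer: $\frac{40392}{67} \approx 602.87$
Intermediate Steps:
$- 132 \left(\frac{76}{-134} + U{\left(-2 \right)}\right) = - 132 \left(\frac{76}{-134} - 4\right) = - 132 \left(76 \left(- \frac{1}{134}\right) - 4\right) = - 132 \left(- \frac{38}{67} - 4\right) = \left(-132\right) \left(- \frac{306}{67}\right) = \frac{40392}{67}$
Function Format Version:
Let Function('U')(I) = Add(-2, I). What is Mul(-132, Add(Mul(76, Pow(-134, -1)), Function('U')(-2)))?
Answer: Rational(40392, 67) ≈ 602.87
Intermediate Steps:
Mul(-132, Add(Mul(76, Pow(-134, -1)), Function('U')(-2))) = Mul(-132, Add(Mul(76, Pow(-134, -1)), Add(-2, -2))) = Mul(-132, Add(Mul(76, Rational(-1, 134)), -4)) = Mul(-132, Add(Rational(-38, 67), -4)) = Mul(-132, Rational(-306, 67)) = Rational(40392, 67)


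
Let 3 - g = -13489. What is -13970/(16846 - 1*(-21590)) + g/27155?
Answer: 69611581/521864790 ≈ 0.13339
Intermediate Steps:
g = 13492 (g = 3 - 1*(-13489) = 3 + 13489 = 13492)
-13970/(16846 - 1*(-21590)) + g/27155 = -13970/(16846 - 1*(-21590)) + 13492/27155 = -13970/(16846 + 21590) + 13492*(1/27155) = -13970/38436 + 13492/27155 = -13970*1/38436 + 13492/27155 = -6985/19218 + 13492/27155 = 69611581/521864790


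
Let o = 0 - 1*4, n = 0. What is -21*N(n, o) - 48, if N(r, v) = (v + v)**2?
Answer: -1392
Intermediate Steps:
o = -4 (o = 0 - 4 = -4)
N(r, v) = 4*v**2 (N(r, v) = (2*v)**2 = 4*v**2)
-21*N(n, o) - 48 = -84*(-4)**2 - 48 = -84*16 - 48 = -21*64 - 48 = -1344 - 48 = -1392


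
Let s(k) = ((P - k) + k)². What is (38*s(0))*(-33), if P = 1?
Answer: -1254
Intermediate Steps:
s(k) = 1 (s(k) = ((1 - k) + k)² = 1² = 1)
(38*s(0))*(-33) = (38*1)*(-33) = 38*(-33) = -1254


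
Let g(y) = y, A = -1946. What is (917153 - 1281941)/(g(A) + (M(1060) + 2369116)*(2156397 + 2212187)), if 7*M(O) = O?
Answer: -1276758/36226203223813 ≈ -3.5244e-8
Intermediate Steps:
M(O) = O/7
(917153 - 1281941)/(g(A) + (M(1060) + 2369116)*(2156397 + 2212187)) = (917153 - 1281941)/(-1946 + ((1/7)*1060 + 2369116)*(2156397 + 2212187)) = -364788/(-1946 + (1060/7 + 2369116)*4368584) = -364788/(-1946 + (16584872/7)*4368584) = -364788/(-1946 + 72452406461248/7) = -364788/72452406447626/7 = -364788*7/72452406447626 = -1276758/36226203223813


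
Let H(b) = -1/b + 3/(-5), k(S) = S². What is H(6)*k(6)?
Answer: -138/5 ≈ -27.600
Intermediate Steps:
H(b) = -⅗ - 1/b (H(b) = -1/b + 3*(-⅕) = -1/b - ⅗ = -⅗ - 1/b)
H(6)*k(6) = (-⅗ - 1/6)*6² = (-⅗ - 1*⅙)*36 = (-⅗ - ⅙)*36 = -23/30*36 = -138/5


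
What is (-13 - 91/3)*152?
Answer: -19760/3 ≈ -6586.7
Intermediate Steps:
(-13 - 91/3)*152 = -130/3*152 = -19760/3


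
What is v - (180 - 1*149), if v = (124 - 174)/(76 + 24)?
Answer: -63/2 ≈ -31.500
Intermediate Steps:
v = -½ (v = -50/100 = -50*1/100 = -½ ≈ -0.50000)
v - (180 - 1*149) = -½ - (180 - 1*149) = -½ - (180 - 149) = -½ - 1*31 = -½ - 31 = -63/2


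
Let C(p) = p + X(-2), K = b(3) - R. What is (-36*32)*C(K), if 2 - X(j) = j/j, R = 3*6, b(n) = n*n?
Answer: 9216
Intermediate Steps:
b(n) = n²
R = 18
X(j) = 1 (X(j) = 2 - j/j = 2 - 1*1 = 2 - 1 = 1)
K = -9 (K = 3² - 1*18 = 9 - 18 = -9)
C(p) = 1 + p (C(p) = p + 1 = 1 + p)
(-36*32)*C(K) = (-36*32)*(1 - 9) = -1152*(-8) = 9216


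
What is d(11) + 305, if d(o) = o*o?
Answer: 426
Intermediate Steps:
d(o) = o²
d(11) + 305 = 11² + 305 = 121 + 305 = 426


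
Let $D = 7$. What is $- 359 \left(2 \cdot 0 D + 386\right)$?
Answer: $-138574$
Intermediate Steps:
$- 359 \left(2 \cdot 0 D + 386\right) = - 359 \left(2 \cdot 0 \cdot 7 + 386\right) = - 359 \left(0 \cdot 7 + 386\right) = - 359 \left(0 + 386\right) = \left(-359\right) 386 = -138574$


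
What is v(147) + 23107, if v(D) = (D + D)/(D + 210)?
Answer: 392833/17 ≈ 23108.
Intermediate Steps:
v(D) = 2*D/(210 + D) (v(D) = (2*D)/(210 + D) = 2*D/(210 + D))
v(147) + 23107 = 2*147/(210 + 147) + 23107 = 2*147/357 + 23107 = 2*147*(1/357) + 23107 = 14/17 + 23107 = 392833/17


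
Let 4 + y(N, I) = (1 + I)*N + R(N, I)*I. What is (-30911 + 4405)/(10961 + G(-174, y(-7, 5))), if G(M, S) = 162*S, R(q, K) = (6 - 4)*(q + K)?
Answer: -26506/269 ≈ -98.535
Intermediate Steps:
R(q, K) = 2*K + 2*q (R(q, K) = 2*(K + q) = 2*K + 2*q)
y(N, I) = -4 + I*(2*I + 2*N) + N*(1 + I) (y(N, I) = -4 + ((1 + I)*N + (2*I + 2*N)*I) = -4 + (N*(1 + I) + I*(2*I + 2*N)) = -4 + (I*(2*I + 2*N) + N*(1 + I)) = -4 + I*(2*I + 2*N) + N*(1 + I))
(-30911 + 4405)/(10961 + G(-174, y(-7, 5))) = (-30911 + 4405)/(10961 + 162*(-4 - 7 + 5*(-7) + 2*5*(5 - 7))) = -26506/(10961 + 162*(-4 - 7 - 35 + 2*5*(-2))) = -26506/(10961 + 162*(-4 - 7 - 35 - 20)) = -26506/(10961 + 162*(-66)) = -26506/(10961 - 10692) = -26506/269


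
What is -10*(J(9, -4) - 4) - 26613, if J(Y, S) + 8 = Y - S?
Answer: -26623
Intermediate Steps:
J(Y, S) = -8 + Y - S (J(Y, S) = -8 + (Y - S) = -8 + Y - S)
-10*(J(9, -4) - 4) - 26613 = -10*((-8 + 9 - 1*(-4)) - 4) - 26613 = -10*((-8 + 9 + 4) - 4) - 26613 = -10*(5 - 4) - 26613 = -10*1 - 26613 = -10 - 26613 = -26623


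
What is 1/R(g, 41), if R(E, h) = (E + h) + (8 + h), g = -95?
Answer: -1/5 ≈ -0.20000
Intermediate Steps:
R(E, h) = 8 + E + 2*h
1/R(g, 41) = 1/(8 - 95 + 2*41) = 1/(8 - 95 + 82) = 1/(-5) = -1/5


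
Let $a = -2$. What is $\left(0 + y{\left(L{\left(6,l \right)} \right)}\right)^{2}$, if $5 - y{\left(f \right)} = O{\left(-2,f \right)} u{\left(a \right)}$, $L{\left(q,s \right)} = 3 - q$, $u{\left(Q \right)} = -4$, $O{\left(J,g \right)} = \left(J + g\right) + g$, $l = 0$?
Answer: $729$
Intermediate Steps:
$O{\left(J,g \right)} = J + 2 g$
$y{\left(f \right)} = -3 + 8 f$ ($y{\left(f \right)} = 5 - \left(-2 + 2 f\right) \left(-4\right) = 5 - \left(8 - 8 f\right) = 5 + \left(-8 + 8 f\right) = -3 + 8 f$)
$\left(0 + y{\left(L{\left(6,l \right)} \right)}\right)^{2} = \left(0 + \left(-3 + 8 \left(3 - 6\right)\right)\right)^{2} = \left(0 + \left(-3 + 8 \left(-3\right)\right)\right)^{2} = \left(0 - 27\right)^{2} = \left(-27\right)^{2} = 729$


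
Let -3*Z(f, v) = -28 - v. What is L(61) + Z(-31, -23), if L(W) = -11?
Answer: -28/3 ≈ -9.3333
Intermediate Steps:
Z(f, v) = 28/3 + v/3 (Z(f, v) = -(-28 - v)/3 = 28/3 + v/3)
L(61) + Z(-31, -23) = -11 + (28/3 + (⅓)*(-23)) = -11 + (28/3 - 23/3) = -11 + 5/3 = -28/3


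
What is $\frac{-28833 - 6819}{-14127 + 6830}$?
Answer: $\frac{35652}{7297} \approx 4.8858$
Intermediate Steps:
$\frac{-28833 - 6819}{-14127 + 6830} = \frac{-28833 - 6819}{-7297} = \left(-35652\right) \left(- \frac{1}{7297}\right) = \frac{35652}{7297}$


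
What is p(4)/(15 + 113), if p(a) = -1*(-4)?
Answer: 1/32 ≈ 0.031250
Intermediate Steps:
p(a) = 4
p(4)/(15 + 113) = 4/(15 + 113) = 4/128 = 4*(1/128) = 1/32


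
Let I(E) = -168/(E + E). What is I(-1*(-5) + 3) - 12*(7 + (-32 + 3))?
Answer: 507/2 ≈ 253.50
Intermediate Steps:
I(E) = -84/E (I(E) = -168*1/(2*E) = -84/E)
I(-1*(-5) + 3) - 12*(7 + (-32 + 3)) = -84/(-1*(-5) + 3) - 12*(7 + (-32 + 3)) = -84/(5 + 3) - 12*(7 - 29) = -84/8 - 12*(-22) = -84*⅛ + 264 = -21/2 + 264 = 507/2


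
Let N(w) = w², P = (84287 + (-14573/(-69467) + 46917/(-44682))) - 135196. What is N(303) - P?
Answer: 147662834655715/1034641498 ≈ 1.4272e+5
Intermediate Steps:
P = -52673433365833/1034641498 (P = (84287 + (-14573*(-1/69467) + 46917*(-1/44682))) - 135196 = (84287 + (14573/69467 - 15639/14894)) - 135196 = (84287 - 869344151/1034641498) - 135196 = 87205958597775/1034641498 - 135196 = -52673433365833/1034641498 ≈ -50910.)
N(303) - P = 303² - 1*(-52673433365833/1034641498) = 91809 + 52673433365833/1034641498 = 147662834655715/1034641498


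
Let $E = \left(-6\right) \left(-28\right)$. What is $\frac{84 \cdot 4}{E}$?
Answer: $2$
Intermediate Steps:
$E = 168$
$\frac{84 \cdot 4}{E} = \frac{84 \cdot 4}{168} = 336 \cdot \frac{1}{168} = 2$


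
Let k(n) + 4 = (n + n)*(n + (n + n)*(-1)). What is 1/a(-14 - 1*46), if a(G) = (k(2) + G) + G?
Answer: -1/132 ≈ -0.0075758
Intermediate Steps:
k(n) = -4 - 2*n**2 (k(n) = -4 + (n + n)*(n + (n + n)*(-1)) = -4 + (2*n)*(n + (2*n)*(-1)) = -4 + (2*n)*(n - 2*n) = -4 + (2*n)*(-n) = -4 - 2*n**2)
a(G) = -12 + 2*G (a(G) = ((-4 - 2*2**2) + G) + G = ((-4 - 2*4) + G) + G = ((-4 - 8) + G) + G = (-12 + G) + G = -12 + 2*G)
1/a(-14 - 1*46) = 1/(-12 + 2*(-14 - 1*46)) = 1/(-12 + 2*(-14 - 46)) = 1/(-12 + 2*(-60)) = 1/(-12 - 120) = 1/(-132) = -1/132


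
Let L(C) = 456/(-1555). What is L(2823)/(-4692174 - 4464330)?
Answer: 19/593265155 ≈ 3.2026e-8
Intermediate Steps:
L(C) = -456/1555 (L(C) = 456*(-1/1555) = -456/1555)
L(2823)/(-4692174 - 4464330) = -456/(1555*(-4692174 - 4464330)) = -456/1555/(-9156504) = -456/1555*(-1/9156504) = 19/593265155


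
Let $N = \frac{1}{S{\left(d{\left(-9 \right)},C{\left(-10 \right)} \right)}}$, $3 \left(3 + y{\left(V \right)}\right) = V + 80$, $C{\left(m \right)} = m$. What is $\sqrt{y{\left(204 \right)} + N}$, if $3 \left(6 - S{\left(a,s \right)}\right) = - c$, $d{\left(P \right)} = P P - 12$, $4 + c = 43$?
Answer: $\frac{2 \sqrt{74499}}{57} \approx 9.577$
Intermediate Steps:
$c = 39$ ($c = -4 + 43 = 39$)
$y{\left(V \right)} = \frac{71}{3} + \frac{V}{3}$ ($y{\left(V \right)} = -3 + \frac{V + 80}{3} = -3 + \frac{80 + V}{3} = -3 + \left(\frac{80}{3} + \frac{V}{3}\right) = \frac{71}{3} + \frac{V}{3}$)
$d{\left(P \right)} = -12 + P^{2}$ ($d{\left(P \right)} = P^{2} - 12 = -12 + P^{2}$)
$S{\left(a,s \right)} = 19$ ($S{\left(a,s \right)} = 6 - \frac{\left(-1\right) 39}{3} = 6 - -13 = 6 + 13 = 19$)
$N = \frac{1}{19} \approx 0.052632$
$\sqrt{y{\left(204 \right)} + N} = \sqrt{\left(\frac{71}{3} + \frac{1}{3} \cdot 204\right) + \frac{1}{19}} = \sqrt{\left(\frac{71}{3} + 68\right) + \frac{1}{19}} = \sqrt{\frac{275}{3} + \frac{1}{19}} = \sqrt{\frac{5228}{57}} = \frac{2 \sqrt{74499}}{57}$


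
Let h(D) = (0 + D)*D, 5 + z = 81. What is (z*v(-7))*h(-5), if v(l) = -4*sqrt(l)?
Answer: -7600*I*sqrt(7) ≈ -20108.0*I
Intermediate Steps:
z = 76 (z = -5 + 81 = 76)
h(D) = D**2 (h(D) = D*D = D**2)
(z*v(-7))*h(-5) = (76*(-4*I*sqrt(7)))*(-5)**2 = (76*(-4*I*sqrt(7)))*25 = -304*I*sqrt(7)*25 = -7600*I*sqrt(7)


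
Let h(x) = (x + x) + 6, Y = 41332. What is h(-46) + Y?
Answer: 41246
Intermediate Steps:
h(x) = 6 + 2*x (h(x) = 2*x + 6 = 6 + 2*x)
h(-46) + Y = (6 + 2*(-46)) + 41332 = (6 - 92) + 41332 = -86 + 41332 = 41246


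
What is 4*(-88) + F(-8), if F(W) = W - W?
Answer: -352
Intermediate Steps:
F(W) = 0
4*(-88) + F(-8) = 4*(-88) + 0 = -352 + 0 = -352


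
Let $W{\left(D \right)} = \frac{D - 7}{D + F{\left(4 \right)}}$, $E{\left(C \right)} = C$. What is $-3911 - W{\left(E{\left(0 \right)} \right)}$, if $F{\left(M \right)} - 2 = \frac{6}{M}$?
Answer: $-3909$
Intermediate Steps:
$F{\left(M \right)} = 2 + \frac{6}{M}$
$W{\left(D \right)} = \frac{-7 + D}{\frac{7}{2} + D}$ ($W{\left(D \right)} = \frac{D - 7}{D + \left(2 + \frac{6}{4}\right)} = \frac{-7 + D}{D + \left(2 + 6 \cdot \frac{1}{4}\right)} = \frac{-7 + D}{D + \left(2 + \frac{3}{2}\right)} = \frac{-7 + D}{D + \frac{7}{2}} = \frac{-7 + D}{\frac{7}{2} + D}$)
$-3911 - W{\left(E{\left(0 \right)} \right)} = -3911 - \frac{2 \left(-7 + 0\right)}{7 + 2 \cdot 0} = -3911 - 2 \frac{1}{7 + 0} \left(-7\right) = -3911 - 2 \cdot \frac{1}{7} \left(-7\right) = -3911 - -2 = -3911 + 2 = -3909$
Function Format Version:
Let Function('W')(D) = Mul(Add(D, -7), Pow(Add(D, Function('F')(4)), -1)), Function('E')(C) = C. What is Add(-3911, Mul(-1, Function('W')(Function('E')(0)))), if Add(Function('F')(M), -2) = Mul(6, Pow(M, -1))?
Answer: -3909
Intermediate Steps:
Function('F')(M) = Add(2, Mul(6, Pow(M, -1)))
Function('W')(D) = Mul(Pow(Add(Rational(7, 2), D), -1), Add(-7, D)) (Function('W')(D) = Mul(Add(D, -7), Pow(Add(D, Add(2, Mul(6, Pow(4, -1)))), -1)) = Mul(Add(-7, D), Pow(Add(D, Add(2, Mul(6, Rational(1, 4)))), -1)) = Mul(Add(-7, D), Pow(Add(D, Add(2, Rational(3, 2))), -1)) = Mul(Add(-7, D), Pow(Add(D, Rational(7, 2)), -1)) = Mul(Add(-7, D), Pow(Add(Rational(7, 2), D), -1)) = Mul(Pow(Add(Rational(7, 2), D), -1), Add(-7, D)))
Add(-3911, Mul(-1, Function('W')(Function('E')(0)))) = Add(-3911, Mul(-1, Mul(2, Pow(Add(7, Mul(2, 0)), -1), Add(-7, 0)))) = Add(-3911, Mul(-1, Mul(2, Pow(Add(7, 0), -1), -7))) = Add(-3911, Mul(-1, Mul(2, Pow(7, -1), -7))) = Add(-3911, Mul(-1, Mul(2, Rational(1, 7), -7))) = Add(-3911, Mul(-1, -2)) = Add(-3911, 2) = -3909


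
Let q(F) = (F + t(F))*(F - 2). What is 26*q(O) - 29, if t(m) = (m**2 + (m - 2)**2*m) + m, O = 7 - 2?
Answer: 6211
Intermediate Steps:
O = 5
t(m) = m + m**2 + m*(-2 + m)**2 (t(m) = (m**2 + (-2 + m)**2*m) + m = (m**2 + m*(-2 + m)**2) + m = m + m**2 + m*(-2 + m)**2)
q(F) = (-2 + F)*(F + F*(1 + F + (-2 + F)**2)) (q(F) = (F + F*(1 + F + (-2 + F)**2))*(F - 2) = (F + F*(1 + F + (-2 + F)**2))*(-2 + F) = (-2 + F)*(F + F*(1 + F + (-2 + F)**2)))
26*q(O) - 29 = 26*(5*(-12 + 5**3 - 5*5**2 + 12*5)) - 29 = 26*(5*(-12 + 125 - 5*25 + 60)) - 29 = 26*(5*(-12 + 125 - 125 + 60)) - 29 = 26*(5*48) - 29 = 26*240 - 29 = 6240 - 29 = 6211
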